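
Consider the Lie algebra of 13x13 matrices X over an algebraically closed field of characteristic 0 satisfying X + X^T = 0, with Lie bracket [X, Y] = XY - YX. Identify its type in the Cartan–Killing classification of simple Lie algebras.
B_6

This is so(13) with 13 odd, which has dimension 13(13-1)/2 = 78 and rank (13-1)/2 = 6. In the classification of classical Lie algebras, the orthogonal algebra so(2n+1) in an odd number of variables has type B_n; here n = 6, so the Dynkin diagram is a chain of 6 nodes with a double edge at one end; the terminal node there is the unique short simple root (B_6). Hence the type is B_6.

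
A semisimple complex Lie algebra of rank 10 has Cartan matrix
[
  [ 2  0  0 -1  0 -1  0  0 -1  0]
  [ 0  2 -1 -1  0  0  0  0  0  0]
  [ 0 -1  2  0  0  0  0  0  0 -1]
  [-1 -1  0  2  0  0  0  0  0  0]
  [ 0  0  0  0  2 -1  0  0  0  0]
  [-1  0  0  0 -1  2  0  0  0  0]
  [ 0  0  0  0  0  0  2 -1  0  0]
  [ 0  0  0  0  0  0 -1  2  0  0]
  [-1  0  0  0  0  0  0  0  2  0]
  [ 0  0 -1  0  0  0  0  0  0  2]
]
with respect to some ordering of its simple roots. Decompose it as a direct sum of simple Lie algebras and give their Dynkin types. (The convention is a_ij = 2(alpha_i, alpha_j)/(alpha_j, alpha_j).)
The diagram associated to this matrix has two connected components: the simple roots {alpha_7, alpha_8} form a chain of 2 nodes with single edges (A_2), and {alpha_1, alpha_2, alpha_3, alpha_4, alpha_5, alpha_6, alpha_9, alpha_10} form a chain of 7 nodes with one extra node attached to the third node from one end (E_8). A semisimple Lie algebra decomposes uniquely as the direct sum of simple ideals, one per connected component of its Dynkin diagram, so g ≅ A_2 ⊕ E_8 (dimension 8 + 248 = 256).

A_2 + E_8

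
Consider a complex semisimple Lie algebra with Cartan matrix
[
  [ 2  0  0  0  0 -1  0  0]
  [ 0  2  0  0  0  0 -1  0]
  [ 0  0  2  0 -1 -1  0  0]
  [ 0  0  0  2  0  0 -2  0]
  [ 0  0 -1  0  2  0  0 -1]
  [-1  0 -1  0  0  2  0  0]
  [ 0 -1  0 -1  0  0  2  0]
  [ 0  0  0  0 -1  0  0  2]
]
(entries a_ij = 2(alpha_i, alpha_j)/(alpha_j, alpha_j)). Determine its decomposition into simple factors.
A_5 (sl(6)) ⊕ C_3 (sp(6))

The diagram associated to this matrix has two connected components: the simple roots {alpha_1, alpha_3, alpha_5, alpha_6, alpha_8} form a chain of 5 nodes with single edges (A_5), and {alpha_2, alpha_4, alpha_7} form a chain of 3 nodes with a double edge at one end; the terminal node there is the unique long simple root (C_3). A semisimple Lie algebra decomposes uniquely as the direct sum of simple ideals, one per connected component of its Dynkin diagram, so g ≅ A_5 ⊕ C_3 (dimension 35 + 21 = 56).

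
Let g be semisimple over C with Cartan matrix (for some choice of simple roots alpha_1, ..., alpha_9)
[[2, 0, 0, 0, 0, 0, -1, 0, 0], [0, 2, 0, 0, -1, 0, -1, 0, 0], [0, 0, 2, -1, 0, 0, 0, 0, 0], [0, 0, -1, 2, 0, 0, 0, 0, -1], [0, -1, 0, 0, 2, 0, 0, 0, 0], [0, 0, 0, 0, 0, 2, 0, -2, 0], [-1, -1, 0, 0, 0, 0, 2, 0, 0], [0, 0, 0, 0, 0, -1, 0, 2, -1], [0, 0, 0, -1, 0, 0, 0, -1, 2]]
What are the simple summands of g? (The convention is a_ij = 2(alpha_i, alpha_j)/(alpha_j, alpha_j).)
A_4 (sl(5)) ⊕ C_5 (sp(10))

The diagram associated to this matrix has two connected components: the simple roots {alpha_1, alpha_2, alpha_5, alpha_7} form a chain of 4 nodes with single edges (A_4), and {alpha_3, alpha_4, alpha_6, alpha_8, alpha_9} form a chain of 5 nodes with a double edge at one end; the terminal node there is the unique long simple root (C_5). A semisimple Lie algebra decomposes uniquely as the direct sum of simple ideals, one per connected component of its Dynkin diagram, so g ≅ A_4 ⊕ C_5 (dimension 24 + 55 = 79).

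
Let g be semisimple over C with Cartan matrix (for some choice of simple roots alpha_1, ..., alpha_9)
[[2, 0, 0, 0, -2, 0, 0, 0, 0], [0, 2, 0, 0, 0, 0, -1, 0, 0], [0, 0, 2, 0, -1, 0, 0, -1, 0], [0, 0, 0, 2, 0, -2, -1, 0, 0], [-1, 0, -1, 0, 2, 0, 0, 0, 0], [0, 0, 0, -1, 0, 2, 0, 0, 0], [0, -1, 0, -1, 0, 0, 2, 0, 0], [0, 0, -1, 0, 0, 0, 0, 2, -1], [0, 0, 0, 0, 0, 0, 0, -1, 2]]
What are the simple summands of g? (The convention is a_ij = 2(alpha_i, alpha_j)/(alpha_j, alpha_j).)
B4 ⊕ C5

The diagram associated to this matrix has two connected components: the simple roots {alpha_2, alpha_4, alpha_6, alpha_7} form a chain of 4 nodes with a double edge at one end; the terminal node there is the unique short simple root (B_4), and {alpha_1, alpha_3, alpha_5, alpha_8, alpha_9} form a chain of 5 nodes with a double edge at one end; the terminal node there is the unique long simple root (C_5). A semisimple Lie algebra decomposes uniquely as the direct sum of simple ideals, one per connected component of its Dynkin diagram, so g ≅ B_4 ⊕ C_5 (dimension 36 + 55 = 91).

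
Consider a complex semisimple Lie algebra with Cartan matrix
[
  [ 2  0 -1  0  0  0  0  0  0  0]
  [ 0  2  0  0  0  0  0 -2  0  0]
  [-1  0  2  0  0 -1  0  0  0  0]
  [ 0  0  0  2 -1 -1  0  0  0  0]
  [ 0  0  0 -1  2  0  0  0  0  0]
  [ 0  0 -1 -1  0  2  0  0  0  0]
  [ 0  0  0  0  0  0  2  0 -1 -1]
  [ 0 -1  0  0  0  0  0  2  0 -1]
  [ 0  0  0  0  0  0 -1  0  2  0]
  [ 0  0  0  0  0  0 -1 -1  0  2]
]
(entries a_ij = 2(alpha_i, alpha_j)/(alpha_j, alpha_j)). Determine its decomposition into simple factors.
The diagram associated to this matrix has two connected components: the simple roots {alpha_1, alpha_3, alpha_4, alpha_5, alpha_6} form a chain of 5 nodes with single edges (A_5), and {alpha_2, alpha_7, alpha_8, alpha_9, alpha_10} form a chain of 5 nodes with a double edge at one end; the terminal node there is the unique long simple root (C_5). A semisimple Lie algebra decomposes uniquely as the direct sum of simple ideals, one per connected component of its Dynkin diagram, so g ≅ A_5 ⊕ C_5 (dimension 35 + 55 = 90).

A5 ⊕ C5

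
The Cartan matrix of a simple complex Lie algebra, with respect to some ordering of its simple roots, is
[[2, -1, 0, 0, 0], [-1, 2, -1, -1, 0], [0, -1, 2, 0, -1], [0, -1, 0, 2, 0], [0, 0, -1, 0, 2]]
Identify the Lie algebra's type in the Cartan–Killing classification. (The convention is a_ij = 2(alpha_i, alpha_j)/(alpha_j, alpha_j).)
The matrix has rank 5 with 2's on the diagonal. Reading the off-diagonal entries as Dynkin edges (a single edge where a_ij = a_ji = -1; a double or triple edge where a_ij * a_ji = 2 or 3), the diagram is a chain of 3 nodes with a fork of two nodes at one end (D_5). One simple-root ordering that puts it in standard form is (alpha_5, alpha_3, alpha_2, alpha_1, alpha_4). So the algebra is type D_5, i.e. so(10).

D_5 (so(10))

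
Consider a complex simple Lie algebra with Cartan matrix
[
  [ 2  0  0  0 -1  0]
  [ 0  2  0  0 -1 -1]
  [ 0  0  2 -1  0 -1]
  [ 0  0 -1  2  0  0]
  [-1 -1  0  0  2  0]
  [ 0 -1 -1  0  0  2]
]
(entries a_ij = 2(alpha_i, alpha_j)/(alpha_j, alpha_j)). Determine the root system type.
A_6

The matrix has rank 6 with 2's on the diagonal. Reading the off-diagonal entries as Dynkin edges (a single edge where a_ij = a_ji = -1; a double or triple edge where a_ij * a_ji = 2 or 3), the diagram is a chain of 6 nodes with single edges (A_6). One simple-root ordering that puts it in standard form is (alpha_4, alpha_3, alpha_6, alpha_2, alpha_5, alpha_1). So the algebra is type A_6, i.e. sl(7).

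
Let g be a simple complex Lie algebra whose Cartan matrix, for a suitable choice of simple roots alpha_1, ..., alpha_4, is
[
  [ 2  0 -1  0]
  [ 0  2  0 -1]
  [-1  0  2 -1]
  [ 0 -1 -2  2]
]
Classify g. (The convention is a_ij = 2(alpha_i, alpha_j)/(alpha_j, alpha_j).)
The matrix has rank 4 with 2's on the diagonal. Reading the off-diagonal entries as Dynkin edges (a single edge where a_ij = a_ji = -1; a double or triple edge where a_ij * a_ji = 2 or 3), the diagram is a chain of 4 nodes with a double edge between the middle two (F_4). One simple-root ordering that puts it in standard form is (alpha_2, alpha_4, alpha_3, alpha_1). So the algebra is type F_4.

type F_4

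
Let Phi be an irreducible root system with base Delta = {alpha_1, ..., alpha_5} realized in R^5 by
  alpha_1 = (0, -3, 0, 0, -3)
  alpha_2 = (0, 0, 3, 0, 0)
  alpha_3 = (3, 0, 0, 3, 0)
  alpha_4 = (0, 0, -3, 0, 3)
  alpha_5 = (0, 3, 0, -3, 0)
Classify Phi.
Compute the Cartan integers a_ij = 2(alpha_i, alpha_j)/(alpha_j, alpha_j); the resulting 5x5 Cartan matrix is
[[2, 0, 0, -1, -1], [0, 2, 0, -1, 0], [0, 0, 2, 0, -1], [-1, -2, 0, 2, 0], [-1, 0, -1, 0, 2]].
The roots have two lengths (squared-length ratio 2:1); the short ones are alpha_{2}. The associated Dynkin diagram is a chain of 5 nodes with a double edge at one end; the terminal node there is the unique short simple root (B_5), so the type is B_5 (the algebra so(11)).

B_5 (so(11))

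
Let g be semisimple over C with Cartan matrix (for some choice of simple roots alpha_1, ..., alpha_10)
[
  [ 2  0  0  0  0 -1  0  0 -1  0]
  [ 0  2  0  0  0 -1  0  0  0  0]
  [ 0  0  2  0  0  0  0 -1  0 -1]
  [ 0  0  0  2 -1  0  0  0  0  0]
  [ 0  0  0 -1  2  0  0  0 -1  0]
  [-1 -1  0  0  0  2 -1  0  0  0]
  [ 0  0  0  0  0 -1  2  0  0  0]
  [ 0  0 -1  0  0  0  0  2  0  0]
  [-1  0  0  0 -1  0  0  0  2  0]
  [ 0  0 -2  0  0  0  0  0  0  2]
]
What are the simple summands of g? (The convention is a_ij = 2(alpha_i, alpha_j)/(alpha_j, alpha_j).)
The diagram associated to this matrix has two connected components: the simple roots {alpha_3, alpha_8, alpha_10} form a chain of 3 nodes with a double edge at one end; the terminal node there is the unique long simple root (C_3), and {alpha_1, alpha_2, alpha_4, alpha_5, alpha_6, alpha_7, alpha_9} form a chain of 5 nodes with a fork of two nodes at one end (D_7). A semisimple Lie algebra decomposes uniquely as the direct sum of simple ideals, one per connected component of its Dynkin diagram, so g ≅ C_3 ⊕ D_7 (dimension 21 + 91 = 112).

type C_3 ⊕ type D_7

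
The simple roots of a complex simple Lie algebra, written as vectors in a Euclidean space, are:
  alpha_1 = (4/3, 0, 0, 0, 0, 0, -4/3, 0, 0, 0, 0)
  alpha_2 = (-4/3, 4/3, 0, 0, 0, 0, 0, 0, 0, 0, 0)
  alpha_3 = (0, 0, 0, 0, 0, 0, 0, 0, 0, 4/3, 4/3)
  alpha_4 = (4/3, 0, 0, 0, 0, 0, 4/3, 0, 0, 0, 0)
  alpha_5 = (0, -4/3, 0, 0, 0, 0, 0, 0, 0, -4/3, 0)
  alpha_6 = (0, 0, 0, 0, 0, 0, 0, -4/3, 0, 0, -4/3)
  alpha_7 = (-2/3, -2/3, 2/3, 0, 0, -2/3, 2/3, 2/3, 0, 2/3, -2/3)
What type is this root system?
type E_7

Compute the Cartan integers a_ij = 2(alpha_i, alpha_j)/(alpha_j, alpha_j); the resulting 7x7 Cartan matrix is
[[2, -1, 0, 0, 0, 0, -1], [-1, 2, 0, -1, -1, 0, 0], [0, 0, 2, 0, -1, -1, 0], [0, -1, 0, 2, 0, 0, 0], [0, -1, -1, 0, 2, 0, 0], [0, 0, -1, 0, 0, 2, 0], [-1, 0, 0, 0, 0, 0, 2]].
All simple roots have the same length, so the diagram is simply laced. The associated Dynkin diagram is a chain of 6 nodes with one extra node attached to the third node from one end (E_7), so the type is E_7.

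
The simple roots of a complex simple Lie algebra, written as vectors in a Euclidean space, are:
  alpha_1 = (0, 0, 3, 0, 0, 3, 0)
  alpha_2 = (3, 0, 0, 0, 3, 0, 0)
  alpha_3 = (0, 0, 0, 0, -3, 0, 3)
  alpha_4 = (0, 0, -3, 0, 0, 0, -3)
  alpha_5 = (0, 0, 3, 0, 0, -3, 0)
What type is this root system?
type D_5

Compute the Cartan integers a_ij = 2(alpha_i, alpha_j)/(alpha_j, alpha_j); the resulting 5x5 Cartan matrix is
[[2, 0, 0, -1, 0], [0, 2, -1, 0, 0], [0, -1, 2, -1, 0], [-1, 0, -1, 2, -1], [0, 0, 0, -1, 2]].
All simple roots have the same length, so the diagram is simply laced. The associated Dynkin diagram is a chain of 3 nodes with a fork of two nodes at one end (D_5), so the type is D_5 (the algebra so(10)).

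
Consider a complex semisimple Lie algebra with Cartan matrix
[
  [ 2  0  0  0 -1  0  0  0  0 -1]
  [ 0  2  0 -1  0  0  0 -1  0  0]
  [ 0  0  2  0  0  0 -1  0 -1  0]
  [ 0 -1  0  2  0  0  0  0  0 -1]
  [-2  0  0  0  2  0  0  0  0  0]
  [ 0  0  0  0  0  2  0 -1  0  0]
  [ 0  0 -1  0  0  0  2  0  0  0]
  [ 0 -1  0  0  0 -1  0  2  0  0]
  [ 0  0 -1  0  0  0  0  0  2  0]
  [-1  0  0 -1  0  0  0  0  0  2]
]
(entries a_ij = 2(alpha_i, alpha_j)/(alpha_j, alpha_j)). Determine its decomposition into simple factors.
type A_3 ⊕ type C_7

The diagram associated to this matrix has two connected components: the simple roots {alpha_3, alpha_7, alpha_9} form a chain of 3 nodes with single edges (A_3), and {alpha_1, alpha_2, alpha_4, alpha_5, alpha_6, alpha_8, alpha_10} form a chain of 7 nodes with a double edge at one end; the terminal node there is the unique long simple root (C_7). A semisimple Lie algebra decomposes uniquely as the direct sum of simple ideals, one per connected component of its Dynkin diagram, so g ≅ A_3 ⊕ C_7 (dimension 15 + 105 = 120).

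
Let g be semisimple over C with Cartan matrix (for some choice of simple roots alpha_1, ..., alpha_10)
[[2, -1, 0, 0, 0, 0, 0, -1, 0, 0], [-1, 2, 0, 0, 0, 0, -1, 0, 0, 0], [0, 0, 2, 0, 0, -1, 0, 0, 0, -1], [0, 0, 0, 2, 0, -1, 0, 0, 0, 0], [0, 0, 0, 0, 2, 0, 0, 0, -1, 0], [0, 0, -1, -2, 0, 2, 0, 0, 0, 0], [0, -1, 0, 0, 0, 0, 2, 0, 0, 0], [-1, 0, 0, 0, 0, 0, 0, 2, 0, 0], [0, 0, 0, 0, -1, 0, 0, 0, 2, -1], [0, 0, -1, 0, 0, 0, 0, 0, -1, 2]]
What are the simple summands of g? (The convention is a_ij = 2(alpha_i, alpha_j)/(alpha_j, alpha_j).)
The diagram associated to this matrix has two connected components: the simple roots {alpha_1, alpha_2, alpha_7, alpha_8} form a chain of 4 nodes with single edges (A_4), and {alpha_3, alpha_4, alpha_5, alpha_6, alpha_9, alpha_10} form a chain of 6 nodes with a double edge at one end; the terminal node there is the unique short simple root (B_6). A semisimple Lie algebra decomposes uniquely as the direct sum of simple ideals, one per connected component of its Dynkin diagram, so g ≅ A_4 ⊕ B_6 (dimension 24 + 78 = 102).

A_4 (sl(5)) ⊕ B_6 (so(13))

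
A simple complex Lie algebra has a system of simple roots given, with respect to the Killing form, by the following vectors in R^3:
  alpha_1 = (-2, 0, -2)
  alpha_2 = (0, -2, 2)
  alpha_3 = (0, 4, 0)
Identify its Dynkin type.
C3

Compute the Cartan integers a_ij = 2(alpha_i, alpha_j)/(alpha_j, alpha_j); the resulting 3x3 Cartan matrix is
[[2, -1, 0], [-1, 2, -1], [0, -2, 2]].
The roots have two lengths (squared-length ratio 2:1); the short ones are alpha_{1,2}. The associated Dynkin diagram is a chain of 3 nodes with a double edge at one end; the terminal node there is the unique long simple root (C_3), so the type is C_3 (the algebra sp(6)).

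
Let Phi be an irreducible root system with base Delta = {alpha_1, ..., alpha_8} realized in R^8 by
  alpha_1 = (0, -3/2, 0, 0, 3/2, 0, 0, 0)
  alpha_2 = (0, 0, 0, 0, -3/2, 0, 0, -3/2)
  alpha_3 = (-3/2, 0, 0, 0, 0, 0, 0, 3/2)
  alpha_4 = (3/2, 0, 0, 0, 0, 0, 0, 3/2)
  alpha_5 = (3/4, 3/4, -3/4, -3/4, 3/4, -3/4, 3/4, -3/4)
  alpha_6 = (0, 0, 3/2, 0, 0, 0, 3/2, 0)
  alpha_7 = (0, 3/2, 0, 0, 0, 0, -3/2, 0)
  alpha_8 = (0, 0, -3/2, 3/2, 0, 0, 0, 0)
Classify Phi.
Compute the Cartan integers a_ij = 2(alpha_i, alpha_j)/(alpha_j, alpha_j); the resulting 8x8 Cartan matrix is
[[2, -1, 0, 0, 0, 0, -1, 0], [-1, 2, -1, -1, 0, 0, 0, 0], [0, -1, 2, 0, -1, 0, 0, 0], [0, -1, 0, 2, 0, 0, 0, 0], [0, 0, -1, 0, 2, 0, 0, 0], [0, 0, 0, 0, 0, 2, -1, -1], [-1, 0, 0, 0, 0, -1, 2, 0], [0, 0, 0, 0, 0, -1, 0, 2]].
All simple roots have the same length, so the diagram is simply laced. The associated Dynkin diagram is a chain of 7 nodes with one extra node attached to the third node from one end (E_8), so the type is E_8.

type E_8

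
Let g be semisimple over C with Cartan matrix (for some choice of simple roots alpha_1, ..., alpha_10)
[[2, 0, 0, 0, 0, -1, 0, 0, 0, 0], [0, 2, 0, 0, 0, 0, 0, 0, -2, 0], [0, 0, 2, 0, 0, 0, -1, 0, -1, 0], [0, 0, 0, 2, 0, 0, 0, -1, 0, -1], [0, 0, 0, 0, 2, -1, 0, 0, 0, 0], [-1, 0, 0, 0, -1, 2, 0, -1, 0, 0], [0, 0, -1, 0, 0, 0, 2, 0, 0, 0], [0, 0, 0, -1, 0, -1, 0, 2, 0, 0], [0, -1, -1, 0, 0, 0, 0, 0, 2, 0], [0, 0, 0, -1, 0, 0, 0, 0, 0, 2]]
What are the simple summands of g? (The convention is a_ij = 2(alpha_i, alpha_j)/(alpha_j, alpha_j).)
The diagram associated to this matrix has two connected components: the simple roots {alpha_2, alpha_3, alpha_7, alpha_9} form a chain of 4 nodes with a double edge at one end; the terminal node there is the unique long simple root (C_4), and {alpha_1, alpha_4, alpha_5, alpha_6, alpha_8, alpha_10} form a chain of 4 nodes with a fork of two nodes at one end (D_6). A semisimple Lie algebra decomposes uniquely as the direct sum of simple ideals, one per connected component of its Dynkin diagram, so g ≅ C_4 ⊕ D_6 (dimension 36 + 66 = 102).

type C_4 ⊕ type D_6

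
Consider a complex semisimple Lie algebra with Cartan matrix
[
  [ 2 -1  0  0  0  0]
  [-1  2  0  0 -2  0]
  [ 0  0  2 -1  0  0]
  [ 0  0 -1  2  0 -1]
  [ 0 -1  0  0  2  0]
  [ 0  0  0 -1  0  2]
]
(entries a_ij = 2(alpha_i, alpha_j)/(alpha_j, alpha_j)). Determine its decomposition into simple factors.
The diagram associated to this matrix has two connected components: the simple roots {alpha_3, alpha_4, alpha_6} form a chain of 3 nodes with single edges (A_3), and {alpha_1, alpha_2, alpha_5} form a chain of 3 nodes with a double edge at one end; the terminal node there is the unique short simple root (B_3). A semisimple Lie algebra decomposes uniquely as the direct sum of simple ideals, one per connected component of its Dynkin diagram, so g ≅ A_3 ⊕ B_3 (dimension 15 + 21 = 36).

A3 ⊕ B3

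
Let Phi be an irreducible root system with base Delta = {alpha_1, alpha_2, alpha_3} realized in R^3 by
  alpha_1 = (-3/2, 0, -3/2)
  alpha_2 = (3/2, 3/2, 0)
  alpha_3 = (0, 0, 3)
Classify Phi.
Compute the Cartan integers a_ij = 2(alpha_i, alpha_j)/(alpha_j, alpha_j); the resulting 3x3 Cartan matrix is
[[2, -1, -1], [-1, 2, 0], [-2, 0, 2]].
The roots have two lengths (squared-length ratio 2:1); the short ones are alpha_{1,2}. The associated Dynkin diagram is a chain of 3 nodes with a double edge at one end; the terminal node there is the unique long simple root (C_3), so the type is C_3 (the algebra sp(6)).

type C_3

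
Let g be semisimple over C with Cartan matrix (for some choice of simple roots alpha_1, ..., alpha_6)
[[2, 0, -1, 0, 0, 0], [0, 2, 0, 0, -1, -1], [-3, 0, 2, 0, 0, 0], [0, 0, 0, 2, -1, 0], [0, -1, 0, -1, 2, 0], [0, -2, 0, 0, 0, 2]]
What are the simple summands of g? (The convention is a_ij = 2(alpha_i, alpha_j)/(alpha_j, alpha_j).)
The diagram associated to this matrix has two connected components: the simple roots {alpha_2, alpha_4, alpha_5, alpha_6} form a chain of 4 nodes with a double edge at one end; the terminal node there is the unique long simple root (C_4), and {alpha_1, alpha_3} form two nodes joined by a triple edge (G_2). A semisimple Lie algebra decomposes uniquely as the direct sum of simple ideals, one per connected component of its Dynkin diagram, so g ≅ C_4 ⊕ G_2 (dimension 36 + 14 = 50).

C_4 + G_2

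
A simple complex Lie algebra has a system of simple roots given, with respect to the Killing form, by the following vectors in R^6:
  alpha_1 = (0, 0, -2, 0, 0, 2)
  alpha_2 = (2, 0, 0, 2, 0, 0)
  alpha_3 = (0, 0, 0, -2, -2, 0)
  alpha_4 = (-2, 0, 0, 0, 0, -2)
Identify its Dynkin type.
type A_4

Compute the Cartan integers a_ij = 2(alpha_i, alpha_j)/(alpha_j, alpha_j); the resulting 4x4 Cartan matrix is
[[2, 0, 0, -1], [0, 2, -1, -1], [0, -1, 2, 0], [-1, -1, 0, 2]].
All simple roots have the same length, so the diagram is simply laced. The associated Dynkin diagram is a chain of 4 nodes with single edges (A_4), so the type is A_4 (the algebra sl(5)).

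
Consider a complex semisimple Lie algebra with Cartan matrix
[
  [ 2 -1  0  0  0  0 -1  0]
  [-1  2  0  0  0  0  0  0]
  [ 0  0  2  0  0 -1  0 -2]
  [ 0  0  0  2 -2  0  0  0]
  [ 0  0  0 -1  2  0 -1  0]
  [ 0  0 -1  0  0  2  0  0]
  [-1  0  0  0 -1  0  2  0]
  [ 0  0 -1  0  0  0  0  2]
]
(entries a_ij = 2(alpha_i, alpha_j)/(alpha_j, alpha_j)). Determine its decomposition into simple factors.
The diagram associated to this matrix has two connected components: the simple roots {alpha_3, alpha_6, alpha_8} form a chain of 3 nodes with a double edge at one end; the terminal node there is the unique short simple root (B_3), and {alpha_1, alpha_2, alpha_4, alpha_5, alpha_7} form a chain of 5 nodes with a double edge at one end; the terminal node there is the unique long simple root (C_5). A semisimple Lie algebra decomposes uniquely as the direct sum of simple ideals, one per connected component of its Dynkin diagram, so g ≅ B_3 ⊕ C_5 (dimension 21 + 55 = 76).

type B_3 + type C_5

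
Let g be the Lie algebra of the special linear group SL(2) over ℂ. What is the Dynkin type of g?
A1

This is sl(2), which has dimension 2^2 - 1 = 3 and rank 2 - 1 = 1 (a Cartan subalgebra is the diagonal traceless matrices). In the classification of classical Lie algebras, the special linear algebra sl(n+1) has type A_n; here n = 1, so the Dynkin diagram is a chain of 1 nodes with single edges (A_1). Hence the type is A_1.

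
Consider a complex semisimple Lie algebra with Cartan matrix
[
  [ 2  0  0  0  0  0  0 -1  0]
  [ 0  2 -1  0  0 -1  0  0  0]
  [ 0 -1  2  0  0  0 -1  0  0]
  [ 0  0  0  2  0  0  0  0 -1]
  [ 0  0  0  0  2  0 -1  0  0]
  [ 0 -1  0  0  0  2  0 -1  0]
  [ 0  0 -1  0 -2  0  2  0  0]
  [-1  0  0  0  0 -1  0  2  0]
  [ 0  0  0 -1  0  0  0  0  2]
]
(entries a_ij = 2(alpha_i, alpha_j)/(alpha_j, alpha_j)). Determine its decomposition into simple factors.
A_2 + B_7

The diagram associated to this matrix has two connected components: the simple roots {alpha_4, alpha_9} form a chain of 2 nodes with single edges (A_2), and {alpha_1, alpha_2, alpha_3, alpha_5, alpha_6, alpha_7, alpha_8} form a chain of 7 nodes with a double edge at one end; the terminal node there is the unique short simple root (B_7). A semisimple Lie algebra decomposes uniquely as the direct sum of simple ideals, one per connected component of its Dynkin diagram, so g ≅ A_2 ⊕ B_7 (dimension 8 + 105 = 113).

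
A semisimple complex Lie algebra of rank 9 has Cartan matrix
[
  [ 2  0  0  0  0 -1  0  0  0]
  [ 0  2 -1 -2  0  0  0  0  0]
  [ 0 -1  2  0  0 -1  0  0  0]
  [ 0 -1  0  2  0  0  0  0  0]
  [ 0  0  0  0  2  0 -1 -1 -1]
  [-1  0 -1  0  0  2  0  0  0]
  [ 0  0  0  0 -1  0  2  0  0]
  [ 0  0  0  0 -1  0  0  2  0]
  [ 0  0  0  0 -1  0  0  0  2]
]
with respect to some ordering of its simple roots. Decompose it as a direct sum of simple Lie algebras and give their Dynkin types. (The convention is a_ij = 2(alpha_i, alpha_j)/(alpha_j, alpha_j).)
The diagram associated to this matrix has two connected components: the simple roots {alpha_1, alpha_2, alpha_3, alpha_4, alpha_6} form a chain of 5 nodes with a double edge at one end; the terminal node there is the unique short simple root (B_5), and {alpha_5, alpha_7, alpha_8, alpha_9} form a chain of 2 nodes with a fork of two nodes at one end (D_4). A semisimple Lie algebra decomposes uniquely as the direct sum of simple ideals, one per connected component of its Dynkin diagram, so g ≅ B_5 ⊕ D_4 (dimension 55 + 28 = 83).

B_5 ⊕ D_4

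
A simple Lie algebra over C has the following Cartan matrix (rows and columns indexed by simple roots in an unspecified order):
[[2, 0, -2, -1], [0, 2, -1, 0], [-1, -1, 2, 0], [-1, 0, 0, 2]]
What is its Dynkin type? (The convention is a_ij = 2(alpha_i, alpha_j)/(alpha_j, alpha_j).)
The matrix has rank 4 with 2's on the diagonal. Reading the off-diagonal entries as Dynkin edges (a single edge where a_ij = a_ji = -1; a double or triple edge where a_ij * a_ji = 2 or 3), the diagram is a chain of 4 nodes with a double edge between the middle two (F_4). One simple-root ordering that puts it in standard form is (alpha_4, alpha_1, alpha_3, alpha_2). So the algebra is type F_4.

F_4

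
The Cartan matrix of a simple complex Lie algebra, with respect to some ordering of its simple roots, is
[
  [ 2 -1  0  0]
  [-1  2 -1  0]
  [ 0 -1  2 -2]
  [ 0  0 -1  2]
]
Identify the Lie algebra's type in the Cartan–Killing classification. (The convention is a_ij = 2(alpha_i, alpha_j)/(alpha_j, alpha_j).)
The matrix has rank 4 with 2's on the diagonal. Reading the off-diagonal entries as Dynkin edges (a single edge where a_ij = a_ji = -1; a double or triple edge where a_ij * a_ji = 2 or 3), the diagram is a chain of 4 nodes with a double edge at one end; the terminal node there is the unique short simple root (B_4). One simple-root ordering that puts it in standard form is (alpha_1, alpha_2, alpha_3, alpha_4). So the algebra is type B_4, i.e. so(9).

type B_4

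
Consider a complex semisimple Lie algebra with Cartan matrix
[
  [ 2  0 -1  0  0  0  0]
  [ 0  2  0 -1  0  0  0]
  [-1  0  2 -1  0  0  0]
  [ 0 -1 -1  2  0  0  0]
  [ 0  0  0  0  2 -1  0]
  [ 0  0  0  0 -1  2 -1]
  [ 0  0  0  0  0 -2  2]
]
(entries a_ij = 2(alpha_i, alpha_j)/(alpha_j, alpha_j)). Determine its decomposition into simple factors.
The diagram associated to this matrix has two connected components: the simple roots {alpha_1, alpha_2, alpha_3, alpha_4} form a chain of 4 nodes with single edges (A_4), and {alpha_5, alpha_6, alpha_7} form a chain of 3 nodes with a double edge at one end; the terminal node there is the unique long simple root (C_3). A semisimple Lie algebra decomposes uniquely as the direct sum of simple ideals, one per connected component of its Dynkin diagram, so g ≅ A_4 ⊕ C_3 (dimension 24 + 21 = 45).

type A_4 ⊕ type C_3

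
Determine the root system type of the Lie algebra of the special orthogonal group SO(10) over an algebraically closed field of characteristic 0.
This is so(10) with 10 even, which has dimension 10(10-1)/2 = 45 and rank 10/2 = 5. In the classification of classical Lie algebras, the orthogonal algebra so(2n) in an even number of variables has type D_n; here n = 5, so the Dynkin diagram is a chain of 3 nodes with a fork of two nodes at one end (D_5). Hence the type is D_5.

D5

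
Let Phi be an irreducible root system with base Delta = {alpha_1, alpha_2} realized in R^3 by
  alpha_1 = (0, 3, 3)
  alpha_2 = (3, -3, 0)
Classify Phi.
Compute the Cartan integers a_ij = 2(alpha_i, alpha_j)/(alpha_j, alpha_j); the resulting 2x2 Cartan matrix is
[[2, -1], [-1, 2]].
All simple roots have the same length, so the diagram is simply laced. The associated Dynkin diagram is a chain of 2 nodes with single edges (A_2), so the type is A_2 (the algebra sl(3)).

A_2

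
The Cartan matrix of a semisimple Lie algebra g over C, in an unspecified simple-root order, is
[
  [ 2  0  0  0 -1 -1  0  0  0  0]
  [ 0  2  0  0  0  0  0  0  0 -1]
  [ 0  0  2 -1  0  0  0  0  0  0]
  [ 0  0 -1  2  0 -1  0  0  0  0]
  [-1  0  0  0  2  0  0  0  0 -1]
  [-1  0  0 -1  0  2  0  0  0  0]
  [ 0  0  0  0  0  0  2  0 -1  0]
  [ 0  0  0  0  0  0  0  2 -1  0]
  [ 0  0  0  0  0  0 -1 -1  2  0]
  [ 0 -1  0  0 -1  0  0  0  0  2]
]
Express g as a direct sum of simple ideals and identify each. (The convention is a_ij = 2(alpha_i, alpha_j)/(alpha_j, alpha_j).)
The diagram associated to this matrix has two connected components: the simple roots {alpha_7, alpha_8, alpha_9} form a chain of 3 nodes with single edges (A_3), and {alpha_1, alpha_2, alpha_3, alpha_4, alpha_5, alpha_6, alpha_10} form a chain of 7 nodes with single edges (A_7). A semisimple Lie algebra decomposes uniquely as the direct sum of simple ideals, one per connected component of its Dynkin diagram, so g ≅ A_3 ⊕ A_7 (dimension 15 + 63 = 78).

type A_3 ⊕ type A_7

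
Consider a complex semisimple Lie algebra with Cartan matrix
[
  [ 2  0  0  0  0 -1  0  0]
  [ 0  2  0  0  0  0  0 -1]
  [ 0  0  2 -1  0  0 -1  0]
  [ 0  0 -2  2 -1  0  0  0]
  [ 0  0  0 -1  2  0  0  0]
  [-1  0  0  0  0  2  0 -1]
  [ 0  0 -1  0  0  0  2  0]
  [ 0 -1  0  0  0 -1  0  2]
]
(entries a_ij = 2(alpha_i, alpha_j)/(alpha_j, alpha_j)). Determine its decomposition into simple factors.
A4 ⊕ F4

The diagram associated to this matrix has two connected components: the simple roots {alpha_1, alpha_2, alpha_6, alpha_8} form a chain of 4 nodes with single edges (A_4), and {alpha_3, alpha_4, alpha_5, alpha_7} form a chain of 4 nodes with a double edge between the middle two (F_4). A semisimple Lie algebra decomposes uniquely as the direct sum of simple ideals, one per connected component of its Dynkin diagram, so g ≅ A_4 ⊕ F_4 (dimension 24 + 52 = 76).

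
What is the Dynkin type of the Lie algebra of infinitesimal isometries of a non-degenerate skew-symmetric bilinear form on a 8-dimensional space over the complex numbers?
This is sp(8), which has dimension 8(8+1)/2 = 36 and rank 8/2 = 4. In the classification of classical Lie algebras, the symplectic algebra sp(2n) has type C_n; here n = 4, so the Dynkin diagram is a chain of 4 nodes with a double edge at one end; the terminal node there is the unique long simple root (C_4). Hence the type is C_4.

C_4 (sp(8))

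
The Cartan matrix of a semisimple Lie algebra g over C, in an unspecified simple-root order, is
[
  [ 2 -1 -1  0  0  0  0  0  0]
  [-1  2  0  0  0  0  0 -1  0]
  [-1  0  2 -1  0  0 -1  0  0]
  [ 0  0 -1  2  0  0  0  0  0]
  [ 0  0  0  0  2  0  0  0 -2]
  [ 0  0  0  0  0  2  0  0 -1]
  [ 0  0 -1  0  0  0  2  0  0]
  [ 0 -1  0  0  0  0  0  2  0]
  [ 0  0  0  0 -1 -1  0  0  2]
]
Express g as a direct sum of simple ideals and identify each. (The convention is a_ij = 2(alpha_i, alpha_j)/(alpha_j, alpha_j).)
C_3 (sp(6)) ⊕ D_6 (so(12))

The diagram associated to this matrix has two connected components: the simple roots {alpha_5, alpha_6, alpha_9} form a chain of 3 nodes with a double edge at one end; the terminal node there is the unique long simple root (C_3), and {alpha_1, alpha_2, alpha_3, alpha_4, alpha_7, alpha_8} form a chain of 4 nodes with a fork of two nodes at one end (D_6). A semisimple Lie algebra decomposes uniquely as the direct sum of simple ideals, one per connected component of its Dynkin diagram, so g ≅ C_3 ⊕ D_6 (dimension 21 + 66 = 87).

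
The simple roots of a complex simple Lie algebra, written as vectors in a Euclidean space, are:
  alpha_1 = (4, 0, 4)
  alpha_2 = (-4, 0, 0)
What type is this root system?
Compute the Cartan integers a_ij = 2(alpha_i, alpha_j)/(alpha_j, alpha_j); the resulting 2x2 Cartan matrix is
[[2, -2], [-1, 2]].
The roots have two lengths (squared-length ratio 2:1); the short ones are alpha_{2}. The associated Dynkin diagram is a chain of 2 nodes with a double edge at one end; the terminal node there is the unique short simple root (B_2), so the type is B_2 (the algebra so(5)).

B_2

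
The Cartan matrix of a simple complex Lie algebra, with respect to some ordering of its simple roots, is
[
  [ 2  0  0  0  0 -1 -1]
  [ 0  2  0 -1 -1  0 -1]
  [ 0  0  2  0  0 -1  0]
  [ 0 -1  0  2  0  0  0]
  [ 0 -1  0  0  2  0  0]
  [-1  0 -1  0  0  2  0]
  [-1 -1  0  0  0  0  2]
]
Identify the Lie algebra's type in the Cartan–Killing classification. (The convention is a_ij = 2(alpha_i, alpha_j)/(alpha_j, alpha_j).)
The matrix has rank 7 with 2's on the diagonal. Reading the off-diagonal entries as Dynkin edges (a single edge where a_ij = a_ji = -1; a double or triple edge where a_ij * a_ji = 2 or 3), the diagram is a chain of 5 nodes with a fork of two nodes at one end (D_7). One simple-root ordering that puts it in standard form is (alpha_3, alpha_6, alpha_1, alpha_7, alpha_2, alpha_4, alpha_5). So the algebra is type D_7, i.e. so(14).

D_7 (so(14))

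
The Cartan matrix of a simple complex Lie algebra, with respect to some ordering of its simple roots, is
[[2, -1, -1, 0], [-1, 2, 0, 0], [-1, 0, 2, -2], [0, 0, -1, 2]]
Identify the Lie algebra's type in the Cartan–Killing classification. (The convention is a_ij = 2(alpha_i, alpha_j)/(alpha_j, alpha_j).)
type B_4

The matrix has rank 4 with 2's on the diagonal. Reading the off-diagonal entries as Dynkin edges (a single edge where a_ij = a_ji = -1; a double or triple edge where a_ij * a_ji = 2 or 3), the diagram is a chain of 4 nodes with a double edge at one end; the terminal node there is the unique short simple root (B_4). One simple-root ordering that puts it in standard form is (alpha_2, alpha_1, alpha_3, alpha_4). So the algebra is type B_4, i.e. so(9).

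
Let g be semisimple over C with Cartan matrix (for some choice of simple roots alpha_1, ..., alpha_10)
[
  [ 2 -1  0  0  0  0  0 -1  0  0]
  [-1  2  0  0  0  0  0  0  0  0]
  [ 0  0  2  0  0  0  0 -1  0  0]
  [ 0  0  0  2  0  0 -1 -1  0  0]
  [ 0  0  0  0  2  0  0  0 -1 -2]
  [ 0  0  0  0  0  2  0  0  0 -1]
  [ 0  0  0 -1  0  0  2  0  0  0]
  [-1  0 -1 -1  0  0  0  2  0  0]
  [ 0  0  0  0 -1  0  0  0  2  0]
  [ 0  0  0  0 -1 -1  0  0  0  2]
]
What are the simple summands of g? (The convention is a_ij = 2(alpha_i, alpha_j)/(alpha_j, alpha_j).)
The diagram associated to this matrix has two connected components: the simple roots {alpha_1, alpha_2, alpha_3, alpha_4, alpha_7, alpha_8} form a chain of 5 nodes with one extra node attached to the third node from one end (E_6), and {alpha_5, alpha_6, alpha_9, alpha_10} form a chain of 4 nodes with a double edge between the middle two (F_4). A semisimple Lie algebra decomposes uniquely as the direct sum of simple ideals, one per connected component of its Dynkin diagram, so g ≅ E_6 ⊕ F_4 (dimension 78 + 52 = 130).

E_6 + F_4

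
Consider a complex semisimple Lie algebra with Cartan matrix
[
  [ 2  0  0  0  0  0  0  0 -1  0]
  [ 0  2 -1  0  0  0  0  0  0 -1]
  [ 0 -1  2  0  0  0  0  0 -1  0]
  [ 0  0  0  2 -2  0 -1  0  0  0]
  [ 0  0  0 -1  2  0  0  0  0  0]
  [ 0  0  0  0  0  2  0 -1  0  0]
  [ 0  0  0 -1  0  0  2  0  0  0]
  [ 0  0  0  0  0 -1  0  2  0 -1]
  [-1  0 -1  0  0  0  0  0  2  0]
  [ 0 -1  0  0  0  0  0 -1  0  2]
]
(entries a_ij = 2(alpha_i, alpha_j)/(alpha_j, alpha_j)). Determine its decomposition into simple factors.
A_7 + B_3

The diagram associated to this matrix has two connected components: the simple roots {alpha_1, alpha_2, alpha_3, alpha_6, alpha_8, alpha_9, alpha_10} form a chain of 7 nodes with single edges (A_7), and {alpha_4, alpha_5, alpha_7} form a chain of 3 nodes with a double edge at one end; the terminal node there is the unique short simple root (B_3). A semisimple Lie algebra decomposes uniquely as the direct sum of simple ideals, one per connected component of its Dynkin diagram, so g ≅ A_7 ⊕ B_3 (dimension 63 + 21 = 84).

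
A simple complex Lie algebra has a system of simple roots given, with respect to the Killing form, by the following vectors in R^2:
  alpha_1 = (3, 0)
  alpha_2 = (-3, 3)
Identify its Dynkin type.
Compute the Cartan integers a_ij = 2(alpha_i, alpha_j)/(alpha_j, alpha_j); the resulting 2x2 Cartan matrix is
[[2, -1], [-2, 2]].
The roots have two lengths (squared-length ratio 2:1); the short ones are alpha_{1}. The associated Dynkin diagram is a chain of 2 nodes with a double edge at one end; the terminal node there is the unique short simple root (B_2), so the type is B_2 (the algebra so(5)).

type B_2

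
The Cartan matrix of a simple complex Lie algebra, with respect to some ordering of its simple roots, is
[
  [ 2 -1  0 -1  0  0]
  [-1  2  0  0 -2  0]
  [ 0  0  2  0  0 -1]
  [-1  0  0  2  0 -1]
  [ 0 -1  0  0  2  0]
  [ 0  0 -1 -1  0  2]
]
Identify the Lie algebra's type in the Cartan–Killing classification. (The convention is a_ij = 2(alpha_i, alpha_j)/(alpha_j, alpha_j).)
type B_6

The matrix has rank 6 with 2's on the diagonal. Reading the off-diagonal entries as Dynkin edges (a single edge where a_ij = a_ji = -1; a double or triple edge where a_ij * a_ji = 2 or 3), the diagram is a chain of 6 nodes with a double edge at one end; the terminal node there is the unique short simple root (B_6). One simple-root ordering that puts it in standard form is (alpha_3, alpha_6, alpha_4, alpha_1, alpha_2, alpha_5). So the algebra is type B_6, i.e. so(13).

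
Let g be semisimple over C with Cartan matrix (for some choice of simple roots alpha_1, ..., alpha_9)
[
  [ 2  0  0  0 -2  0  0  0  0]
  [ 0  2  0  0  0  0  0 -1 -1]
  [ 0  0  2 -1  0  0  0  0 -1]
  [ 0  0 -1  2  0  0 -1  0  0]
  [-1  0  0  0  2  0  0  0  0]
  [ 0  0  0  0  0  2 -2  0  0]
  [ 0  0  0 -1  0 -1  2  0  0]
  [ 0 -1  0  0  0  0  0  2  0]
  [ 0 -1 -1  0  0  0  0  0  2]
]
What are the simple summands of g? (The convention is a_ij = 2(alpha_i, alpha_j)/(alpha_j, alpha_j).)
B2 + C7

The diagram associated to this matrix has two connected components: the simple roots {alpha_1, alpha_5} form a chain of 2 nodes with a double edge at one end; the terminal node there is the unique short simple root (B_2), and {alpha_2, alpha_3, alpha_4, alpha_6, alpha_7, alpha_8, alpha_9} form a chain of 7 nodes with a double edge at one end; the terminal node there is the unique long simple root (C_7). A semisimple Lie algebra decomposes uniquely as the direct sum of simple ideals, one per connected component of its Dynkin diagram, so g ≅ B_2 ⊕ C_7 (dimension 10 + 105 = 115).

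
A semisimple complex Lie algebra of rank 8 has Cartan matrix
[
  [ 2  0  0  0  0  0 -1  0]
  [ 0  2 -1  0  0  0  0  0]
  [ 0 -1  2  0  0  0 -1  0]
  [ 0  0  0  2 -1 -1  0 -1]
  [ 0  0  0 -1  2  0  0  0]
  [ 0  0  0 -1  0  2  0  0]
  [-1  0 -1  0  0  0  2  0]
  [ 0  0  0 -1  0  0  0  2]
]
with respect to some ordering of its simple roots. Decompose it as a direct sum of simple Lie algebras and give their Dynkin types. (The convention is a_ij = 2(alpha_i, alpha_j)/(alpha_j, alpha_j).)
type A_4 + type D_4

The diagram associated to this matrix has two connected components: the simple roots {alpha_1, alpha_2, alpha_3, alpha_7} form a chain of 4 nodes with single edges (A_4), and {alpha_4, alpha_5, alpha_6, alpha_8} form a chain of 2 nodes with a fork of two nodes at one end (D_4). A semisimple Lie algebra decomposes uniquely as the direct sum of simple ideals, one per connected component of its Dynkin diagram, so g ≅ A_4 ⊕ D_4 (dimension 24 + 28 = 52).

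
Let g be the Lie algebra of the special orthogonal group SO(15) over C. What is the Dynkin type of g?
type B_7

This is so(15) with 15 odd, which has dimension 15(15-1)/2 = 105 and rank (15-1)/2 = 7. In the classification of classical Lie algebras, the orthogonal algebra so(2n+1) in an odd number of variables has type B_n; here n = 7, so the Dynkin diagram is a chain of 7 nodes with a double edge at one end; the terminal node there is the unique short simple root (B_7). Hence the type is B_7.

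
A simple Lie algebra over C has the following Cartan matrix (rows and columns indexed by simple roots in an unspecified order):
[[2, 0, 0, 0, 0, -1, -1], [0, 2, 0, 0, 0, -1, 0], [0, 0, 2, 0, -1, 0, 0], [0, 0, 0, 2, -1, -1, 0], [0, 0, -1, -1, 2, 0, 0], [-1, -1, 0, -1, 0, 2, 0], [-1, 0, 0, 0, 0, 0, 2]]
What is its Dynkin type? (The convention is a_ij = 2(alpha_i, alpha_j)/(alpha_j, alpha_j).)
E7

The matrix has rank 7 with 2's on the diagonal. Reading the off-diagonal entries as Dynkin edges (a single edge where a_ij = a_ji = -1; a double or triple edge where a_ij * a_ji = 2 or 3), the diagram is a chain of 6 nodes with one extra node attached to the third node from one end (E_7). One simple-root ordering that puts it in standard form is (alpha_7, alpha_2, alpha_1, alpha_6, alpha_4, alpha_5, alpha_3). So the algebra is type E_7.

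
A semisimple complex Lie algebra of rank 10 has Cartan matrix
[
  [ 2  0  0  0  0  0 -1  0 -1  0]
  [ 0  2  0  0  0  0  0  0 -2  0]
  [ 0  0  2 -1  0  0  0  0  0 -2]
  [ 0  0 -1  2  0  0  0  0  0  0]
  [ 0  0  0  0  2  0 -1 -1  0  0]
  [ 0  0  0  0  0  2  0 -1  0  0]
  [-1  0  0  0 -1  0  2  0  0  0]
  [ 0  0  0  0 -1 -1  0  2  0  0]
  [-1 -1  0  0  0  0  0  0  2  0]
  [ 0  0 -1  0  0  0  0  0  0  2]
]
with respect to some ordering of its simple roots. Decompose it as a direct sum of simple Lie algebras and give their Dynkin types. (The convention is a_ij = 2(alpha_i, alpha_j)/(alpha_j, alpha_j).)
B3 ⊕ C7

The diagram associated to this matrix has two connected components: the simple roots {alpha_3, alpha_4, alpha_10} form a chain of 3 nodes with a double edge at one end; the terminal node there is the unique short simple root (B_3), and {alpha_1, alpha_2, alpha_5, alpha_6, alpha_7, alpha_8, alpha_9} form a chain of 7 nodes with a double edge at one end; the terminal node there is the unique long simple root (C_7). A semisimple Lie algebra decomposes uniquely as the direct sum of simple ideals, one per connected component of its Dynkin diagram, so g ≅ B_3 ⊕ C_7 (dimension 21 + 105 = 126).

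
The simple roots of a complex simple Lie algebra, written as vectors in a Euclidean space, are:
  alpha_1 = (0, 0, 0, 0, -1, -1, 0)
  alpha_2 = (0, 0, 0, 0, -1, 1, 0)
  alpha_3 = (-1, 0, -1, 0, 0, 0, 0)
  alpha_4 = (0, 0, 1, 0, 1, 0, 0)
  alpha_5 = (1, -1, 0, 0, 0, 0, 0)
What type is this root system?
type D_5

Compute the Cartan integers a_ij = 2(alpha_i, alpha_j)/(alpha_j, alpha_j); the resulting 5x5 Cartan matrix is
[[2, 0, 0, -1, 0], [0, 2, 0, -1, 0], [0, 0, 2, -1, -1], [-1, -1, -1, 2, 0], [0, 0, -1, 0, 2]].
All simple roots have the same length, so the diagram is simply laced. The associated Dynkin diagram is a chain of 3 nodes with a fork of two nodes at one end (D_5), so the type is D_5 (the algebra so(10)).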